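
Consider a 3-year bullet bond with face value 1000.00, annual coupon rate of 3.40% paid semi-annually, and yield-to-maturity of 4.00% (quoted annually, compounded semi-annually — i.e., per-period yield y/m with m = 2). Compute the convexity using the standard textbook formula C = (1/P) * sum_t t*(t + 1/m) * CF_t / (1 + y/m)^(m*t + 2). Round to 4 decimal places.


Answer: Convexity = 9.5385

Derivation:
Coupon per period c = face * coupon_rate / m = 17.000000
Periods per year m = 2; per-period yield y/m = 0.020000
Number of cashflows N = 6
Cashflows (t years, CF_t, discount factor 1/(1+y/m)^(m*t), PV):
  t = 0.5000: CF_t = 17.000000, DF = 0.980392, PV = 16.666667
  t = 1.0000: CF_t = 17.000000, DF = 0.961169, PV = 16.339869
  t = 1.5000: CF_t = 17.000000, DF = 0.942322, PV = 16.019480
  t = 2.0000: CF_t = 17.000000, DF = 0.923845, PV = 15.705372
  t = 2.5000: CF_t = 17.000000, DF = 0.905731, PV = 15.397424
  t = 3.0000: CF_t = 1017.000000, DF = 0.887971, PV = 903.066896
Price P = sum_t PV_t = 983.195707
Convexity numerator sum_t t*(t + 1/m) * CF_t / (1+y/m)^(m*t + 2):
  t = 0.5000: term = 8.009740
  t = 1.0000: term = 23.558058
  t = 1.5000: term = 46.192271
  t = 2.0000: term = 75.477567
  t = 2.5000: term = 110.996423
  t = 3.0000: term = 9113.996929
Convexity = (1/P) * sum = 9378.230989 / 983.195707 = 9.538519


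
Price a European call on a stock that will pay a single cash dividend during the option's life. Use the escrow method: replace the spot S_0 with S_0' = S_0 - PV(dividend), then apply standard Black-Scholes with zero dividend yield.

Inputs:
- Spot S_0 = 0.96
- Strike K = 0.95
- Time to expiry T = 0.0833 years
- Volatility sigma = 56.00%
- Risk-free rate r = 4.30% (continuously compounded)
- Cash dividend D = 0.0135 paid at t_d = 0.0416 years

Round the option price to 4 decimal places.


Answer: Price = 0.0609

Derivation:
PV(D) = D * exp(-r * t_d) = 0.0135 * 0.99821280 = 0.01347587
S_0' = S_0 - PV(D) = 0.9600 - 0.01347587 = 0.94652413
d1 = (ln(S_0'/K) + (r + sigma^2/2)*T) / (sigma*sqrt(T)) = 0.08029548
d2 = d1 - sigma*sqrt(T) = -0.08133026
exp(-rT) = 0.99642451
N(d1) = 0.53199887; N(d2) = 0.46758966
C = S_0' * N(d1) - K * exp(-rT) * N(d2) = 0.94652413 * 0.53199887 - 0.9500 * 0.99642451 * 0.46758966 = 0.0609


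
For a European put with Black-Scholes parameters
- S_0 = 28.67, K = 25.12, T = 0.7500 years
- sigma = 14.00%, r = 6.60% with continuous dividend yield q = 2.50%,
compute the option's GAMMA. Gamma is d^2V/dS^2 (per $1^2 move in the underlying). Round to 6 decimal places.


d1 = 1.4045029952; d2 = 1.2832594387
phi(d1) = 0.1487850153; exp(-qT) = 0.9814246877; exp(-rT) = 0.9517051581
Gamma = exp(-qT) * phi(d1) / (S * sigma * sqrt(T)) = 0.9814246877 * 0.1487850153 / (28.6700 * 0.1400 * 0.8660254038) = 0.042008

Answer: Gamma = 0.042008


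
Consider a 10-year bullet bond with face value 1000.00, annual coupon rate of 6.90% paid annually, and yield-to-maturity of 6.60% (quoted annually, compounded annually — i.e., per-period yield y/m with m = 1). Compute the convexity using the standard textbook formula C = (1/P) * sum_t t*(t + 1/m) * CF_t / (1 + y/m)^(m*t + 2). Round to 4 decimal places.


Answer: Convexity = 66.1004

Derivation:
Coupon per period c = face * coupon_rate / m = 69.000000
Periods per year m = 1; per-period yield y/m = 0.066000
Number of cashflows N = 10
Cashflows (t years, CF_t, discount factor 1/(1+y/m)^(m*t), PV):
  t = 1.0000: CF_t = 69.000000, DF = 0.938086, PV = 64.727955
  t = 2.0000: CF_t = 69.000000, DF = 0.880006, PV = 60.720408
  t = 3.0000: CF_t = 69.000000, DF = 0.825521, PV = 56.960983
  t = 4.0000: CF_t = 69.000000, DF = 0.774410, PV = 53.434318
  t = 5.0000: CF_t = 69.000000, DF = 0.726464, PV = 50.126002
  t = 6.0000: CF_t = 69.000000, DF = 0.681486, PV = 47.022516
  t = 7.0000: CF_t = 69.000000, DF = 0.639292, PV = 44.111178
  t = 8.0000: CF_t = 69.000000, DF = 0.599711, PV = 41.380092
  t = 9.0000: CF_t = 69.000000, DF = 0.562581, PV = 38.818098
  t = 10.0000: CF_t = 1069.000000, DF = 0.527750, PV = 564.164375
Price P = sum_t PV_t = 1021.465925
Convexity numerator sum_t t*(t + 1/m) * CF_t / (1+y/m)^(m*t + 2):
  t = 1.0000: term = 113.921966
  t = 2.0000: term = 320.605909
  t = 3.0000: term = 601.512024
  t = 4.0000: term = 940.450319
  t = 5.0000: term = 1323.335346
  t = 6.0000: term = 1737.963869
  t = 7.0000: term = 2173.813470
  t = 8.0000: term = 2621.860256
  t = 9.0000: term = 3074.413996
  t = 10.0000: term = 54611.478463
Convexity = (1/P) * sum = 67519.355619 / 1021.465925 = 66.100448


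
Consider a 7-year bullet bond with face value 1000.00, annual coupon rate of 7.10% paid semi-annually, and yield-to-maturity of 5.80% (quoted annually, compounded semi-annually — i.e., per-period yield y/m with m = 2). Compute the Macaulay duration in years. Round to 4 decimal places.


Answer: Macaulay duration = 5.6910 years

Derivation:
Coupon per period c = face * coupon_rate / m = 35.500000
Periods per year m = 2; per-period yield y/m = 0.029000
Number of cashflows N = 14
Cashflows (t years, CF_t, discount factor 1/(1+y/m)^(m*t), PV):
  t = 0.5000: CF_t = 35.500000, DF = 0.971817, PV = 34.499514
  t = 1.0000: CF_t = 35.500000, DF = 0.944429, PV = 33.527225
  t = 1.5000: CF_t = 35.500000, DF = 0.917812, PV = 32.582337
  t = 2.0000: CF_t = 35.500000, DF = 0.891946, PV = 31.664079
  t = 2.5000: CF_t = 35.500000, DF = 0.866808, PV = 30.771699
  t = 3.0000: CF_t = 35.500000, DF = 0.842379, PV = 29.904470
  t = 3.5000: CF_t = 35.500000, DF = 0.818639, PV = 29.061681
  t = 4.0000: CF_t = 35.500000, DF = 0.795567, PV = 28.242644
  t = 4.5000: CF_t = 35.500000, DF = 0.773146, PV = 27.446690
  t = 5.0000: CF_t = 35.500000, DF = 0.751357, PV = 26.673168
  t = 5.5000: CF_t = 35.500000, DF = 0.730182, PV = 25.921446
  t = 6.0000: CF_t = 35.500000, DF = 0.709603, PV = 25.190910
  t = 6.5000: CF_t = 35.500000, DF = 0.689605, PV = 24.480962
  t = 7.0000: CF_t = 1035.500000, DF = 0.670170, PV = 693.960668
Price P = sum_t PV_t = 1073.927493
Macaulay numerator sum_t t * PV_t:
  t * PV_t at t = 0.5000: 17.249757
  t * PV_t at t = 1.0000: 33.527225
  t * PV_t at t = 1.5000: 48.873505
  t * PV_t at t = 2.0000: 63.328157
  t * PV_t at t = 2.5000: 76.929248
  t * PV_t at t = 3.0000: 89.713409
  t * PV_t at t = 3.5000: 101.715883
  t * PV_t at t = 4.0000: 112.970577
  t * PV_t at t = 4.5000: 123.510106
  t * PV_t at t = 5.0000: 133.365842
  t * PV_t at t = 5.5000: 142.567955
  t * PV_t at t = 6.0000: 151.145460
  t * PV_t at t = 6.5000: 159.126254
  t * PV_t at t = 7.0000: 4857.724678
Macaulay duration D = (sum_t t * PV_t) / P = 6111.748054 / 1073.927493 = 5.691025


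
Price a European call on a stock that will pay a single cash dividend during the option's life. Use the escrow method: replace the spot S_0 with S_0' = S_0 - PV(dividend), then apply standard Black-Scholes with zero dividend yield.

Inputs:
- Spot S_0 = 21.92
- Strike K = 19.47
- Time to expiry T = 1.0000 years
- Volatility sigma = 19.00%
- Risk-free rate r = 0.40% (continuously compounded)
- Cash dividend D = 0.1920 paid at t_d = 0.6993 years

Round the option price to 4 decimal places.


Answer: Price = 2.9939

Derivation:
PV(D) = D * exp(-r * t_d) = 0.1920 * 0.99720671 = 0.19146369
S_0' = S_0 - PV(D) = 21.9200 - 0.19146369 = 21.72853631
d1 = (ln(S_0'/K) + (r + sigma^2/2)*T) / (sigma*sqrt(T)) = 0.69369271
d2 = d1 - sigma*sqrt(T) = 0.50369271
exp(-rT) = 0.99600799
N(d1) = 0.75606253; N(d2) = 0.69276133
C = S_0' * N(d1) - K * exp(-rT) * N(d2) = 21.72853631 * 0.75606253 - 19.4700 * 0.99600799 * 0.69276133 = 2.9939


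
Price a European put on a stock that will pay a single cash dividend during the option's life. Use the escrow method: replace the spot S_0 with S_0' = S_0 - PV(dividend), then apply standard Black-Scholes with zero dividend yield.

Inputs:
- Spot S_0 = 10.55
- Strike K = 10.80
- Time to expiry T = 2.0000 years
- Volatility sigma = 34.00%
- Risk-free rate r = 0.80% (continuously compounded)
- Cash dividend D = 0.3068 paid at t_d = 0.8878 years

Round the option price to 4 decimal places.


PV(D) = D * exp(-r * t_d) = 0.3068 * 0.99292276 = 0.30462870
S_0' = S_0 - PV(D) = 10.5500 - 0.30462870 = 10.24537130
d1 = (ln(S_0'/K) + (r + sigma^2/2)*T) / (sigma*sqrt(T)) = 0.16404854
d2 = d1 - sigma*sqrt(T) = -0.31678407
exp(-rT) = 0.98412732
N(-d1) = 0.43484647; N(-d2) = 0.62429627
P = K * exp(-rT) * N(-d2) - S_0' * N(-d1) = 10.8000 * 0.98412732 * 0.62429627 - 10.24537130 * 0.43484647 = 2.1802

Answer: Price = 2.1802


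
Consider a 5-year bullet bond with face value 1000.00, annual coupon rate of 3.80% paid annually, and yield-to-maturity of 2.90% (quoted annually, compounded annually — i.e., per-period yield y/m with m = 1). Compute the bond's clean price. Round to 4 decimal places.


Answer: Price = 1041.3353

Derivation:
Coupon per period c = face * coupon_rate / m = 38.000000
Periods per year m = 1; per-period yield y/m = 0.029000
Number of cashflows N = 5
Cashflows (t years, CF_t, discount factor 1/(1+y/m)^(m*t), PV):
  t = 1.0000: CF_t = 38.000000, DF = 0.971817, PV = 36.929057
  t = 2.0000: CF_t = 38.000000, DF = 0.944429, PV = 35.888297
  t = 3.0000: CF_t = 38.000000, DF = 0.917812, PV = 34.876868
  t = 4.0000: CF_t = 38.000000, DF = 0.891946, PV = 33.893943
  t = 5.0000: CF_t = 1038.000000, DF = 0.866808, PV = 899.747150
Price P = sum_t PV_t = 1041.335315


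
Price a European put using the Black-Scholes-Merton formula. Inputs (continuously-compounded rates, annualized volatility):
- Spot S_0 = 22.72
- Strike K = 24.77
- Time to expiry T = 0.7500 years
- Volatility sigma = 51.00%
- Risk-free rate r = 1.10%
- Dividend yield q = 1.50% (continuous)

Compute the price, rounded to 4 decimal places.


d1 = (ln(S/K) + (r - q + 0.5*sigma^2) * T) / (sigma * sqrt(T)) = 0.01845223
d2 = d1 - sigma * sqrt(T) = -0.42322073
exp(-rT) = 0.99178394; exp(-qT) = 0.98881304
P = K * exp(-rT) * N(-d2) - S_0 * exp(-qT) * N(-d1)
N(-d1) = 0.49263904; N(-d2) = 0.66393289
P = 24.7700 * 0.99178394 * 0.66393289 - 22.7200 * 0.98881304 * 0.49263904 = 5.2430

Answer: Price = 5.2430


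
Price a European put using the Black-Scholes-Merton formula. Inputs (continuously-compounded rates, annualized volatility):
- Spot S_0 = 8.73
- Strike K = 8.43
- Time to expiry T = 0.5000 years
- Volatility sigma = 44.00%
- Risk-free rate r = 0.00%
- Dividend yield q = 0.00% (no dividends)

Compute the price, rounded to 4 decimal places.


d1 = (ln(S/K) + (r - q + 0.5*sigma^2) * T) / (sigma * sqrt(T)) = 0.26795682
d2 = d1 - sigma * sqrt(T) = -0.04317016
exp(-rT) = 1.00000000; exp(-qT) = 1.00000000
P = K * exp(-rT) * N(-d2) - S_0 * exp(-qT) * N(-d1)
N(-d1) = 0.39436628; N(-d2) = 0.51721705
P = 8.4300 * 1.00000000 * 0.51721705 - 8.7300 * 1.00000000 * 0.39436628 = 0.9173

Answer: Price = 0.9173


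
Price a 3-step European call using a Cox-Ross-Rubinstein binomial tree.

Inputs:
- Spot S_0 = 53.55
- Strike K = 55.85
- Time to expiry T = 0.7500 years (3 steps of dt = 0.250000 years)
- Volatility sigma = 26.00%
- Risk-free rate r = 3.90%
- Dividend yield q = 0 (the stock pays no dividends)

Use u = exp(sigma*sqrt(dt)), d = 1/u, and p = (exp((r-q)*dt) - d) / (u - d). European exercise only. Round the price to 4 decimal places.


Answer: Price = V(0,0) = 4.7980

Derivation:
dt = T/N = 0.250000
u = exp(sigma*sqrt(dt)) = 1.138828; d = 1/u = 0.878095
p = (exp((r-q)*dt) - d) / (u - d) = 0.505123
Discount per step: exp(-r*dt) = 0.990297
Stock lattice S(k, i) with i counting down-moves:
  k=0: S(0,0) = 53.5500
  k=1: S(1,0) = 60.9843; S(1,1) = 47.0220
  k=2: S(2,0) = 69.4506; S(2,1) = 53.5500; S(2,2) = 41.2898
  k=3: S(3,0) = 79.0923; S(3,1) = 60.9843; S(3,2) = 47.0220; S(3,3) = 36.2564
Terminal payoffs V(N, i) = max(S_T - K, 0):
  V(3,0) = 23.242322; V(3,1) = 5.134260; V(3,2) = 0.000000; V(3,3) = 0.000000
Backward induction: V(k, i) = exp(-r*dt) * [p * V(k+1, i) + (1-p) * V(k+1, i+1)].
  V(2,0) = exp(-r*dt) * [p*23.242322 + (1-p)*5.134260] = 14.142498
  V(2,1) = exp(-r*dt) * [p*5.134260 + (1-p)*0.000000] = 2.568271
  V(2,2) = exp(-r*dt) * [p*0.000000 + (1-p)*0.000000] = 0.000000
  V(1,0) = exp(-r*dt) * [p*14.142498 + (1-p)*2.568271] = 8.333036
  V(1,1) = exp(-r*dt) * [p*2.568271 + (1-p)*0.000000] = 1.284706
  V(0,0) = exp(-r*dt) * [p*8.333036 + (1-p)*1.284706] = 4.797972


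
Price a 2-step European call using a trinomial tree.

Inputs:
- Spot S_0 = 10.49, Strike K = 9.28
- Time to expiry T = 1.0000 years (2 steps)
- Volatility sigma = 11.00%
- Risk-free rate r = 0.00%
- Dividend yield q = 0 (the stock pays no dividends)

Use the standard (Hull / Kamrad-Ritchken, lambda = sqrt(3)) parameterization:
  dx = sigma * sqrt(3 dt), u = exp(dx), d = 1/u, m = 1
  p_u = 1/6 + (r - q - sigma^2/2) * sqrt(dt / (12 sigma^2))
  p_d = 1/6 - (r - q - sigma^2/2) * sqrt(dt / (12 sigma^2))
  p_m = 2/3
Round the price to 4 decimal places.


dt = T/N = 0.500000; dx = sigma*sqrt(3*dt) = 0.134722
u = exp(dx) = 1.144219; d = 1/u = 0.873959
p_u = 0.155440, p_m = 0.666667, p_d = 0.177893
Discount per step: exp(-r*dt) = 1.000000
Stock lattice S(k, j) with j the centered position index:
  k=0: S(0,+0) = 10.4900
  k=1: S(1,-1) = 9.1678; S(1,+0) = 10.4900; S(1,+1) = 12.0029
  k=2: S(2,-2) = 8.0123; S(2,-1) = 9.1678; S(2,+0) = 10.4900; S(2,+1) = 12.0029; S(2,+2) = 13.7339
Terminal payoffs V(N, j) = max(S_T - K, 0):
  V(2,-2) = 0.000000; V(2,-1) = 0.000000; V(2,+0) = 1.210000; V(2,+1) = 2.722853; V(2,+2) = 4.453887
Backward induction: V(k, j) = exp(-r*dt) * [p_u * V(k+1, j+1) + p_m * V(k+1, j) + p_d * V(k+1, j-1)]
  V(1,-1) = exp(-r*dt) * [p_u*1.210000 + p_m*0.000000 + p_d*0.000000] = 0.188082
  V(1,+0) = exp(-r*dt) * [p_u*2.722853 + p_m*1.210000 + p_d*0.000000] = 1.229906
  V(1,+1) = exp(-r*dt) * [p_u*4.453887 + p_m*2.722853 + p_d*1.210000] = 2.722798
  V(0,+0) = exp(-r*dt) * [p_u*2.722798 + p_m*1.229906 + p_d*0.188082] = 1.276628

Answer: Price = V(0,0) = 1.2766


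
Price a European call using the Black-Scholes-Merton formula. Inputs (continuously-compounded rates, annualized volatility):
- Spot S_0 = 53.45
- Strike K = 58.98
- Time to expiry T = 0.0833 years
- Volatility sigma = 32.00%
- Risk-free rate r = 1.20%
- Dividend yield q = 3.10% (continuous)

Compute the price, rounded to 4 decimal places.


Answer: Price = 0.3670

Derivation:
d1 = (ln(S/K) + (r - q + 0.5*sigma^2) * T) / (sigma * sqrt(T)) = -1.03694272
d2 = d1 - sigma * sqrt(T) = -1.12930029
exp(-rT) = 0.99900090; exp(-qT) = 0.99742103
C = S_0 * exp(-qT) * N(d1) - K * exp(-rT) * N(d2)
N(d1) = 0.14988128; N(d2) = 0.12938559
C = 53.4500 * 0.99742103 * 0.14988128 - 58.9800 * 0.99900090 * 0.12938559 = 0.3670


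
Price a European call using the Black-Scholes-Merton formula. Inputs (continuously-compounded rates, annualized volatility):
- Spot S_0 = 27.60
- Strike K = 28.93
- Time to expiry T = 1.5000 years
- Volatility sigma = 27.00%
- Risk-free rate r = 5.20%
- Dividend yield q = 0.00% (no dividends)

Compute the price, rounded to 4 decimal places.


Answer: Price = 4.0052

Derivation:
d1 = (ln(S/K) + (r - q + 0.5*sigma^2) * T) / (sigma * sqrt(T)) = 0.25889490
d2 = d1 - sigma * sqrt(T) = -0.07178622
exp(-rT) = 0.92496443; exp(-qT) = 1.00000000
C = S_0 * exp(-qT) * N(d1) - K * exp(-rT) * N(d2)
N(d1) = 0.60214183; N(d2) = 0.47138602
C = 27.6000 * 1.00000000 * 0.60214183 - 28.9300 * 0.92496443 * 0.47138602 = 4.0052


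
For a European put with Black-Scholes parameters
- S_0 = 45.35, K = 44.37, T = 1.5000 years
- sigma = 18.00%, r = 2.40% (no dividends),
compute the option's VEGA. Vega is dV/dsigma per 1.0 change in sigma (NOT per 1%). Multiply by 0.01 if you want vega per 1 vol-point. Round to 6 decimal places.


Answer: Vega = 20.671990

Derivation:
d1 = 0.3726245953; d2 = 0.1521705185
phi(d1) = 0.3721854313; exp(-qT) = 1.0000000000; exp(-rT) = 0.9646402935
Vega = S * exp(-qT) * phi(d1) * sqrt(T) = 45.3500 * 1.0000000000 * 0.3721854313 * 1.2247448714 = 20.671990


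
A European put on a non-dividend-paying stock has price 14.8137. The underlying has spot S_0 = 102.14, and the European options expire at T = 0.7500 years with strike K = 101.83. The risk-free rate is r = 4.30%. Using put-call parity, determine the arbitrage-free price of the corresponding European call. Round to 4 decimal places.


Answer: Call price = 18.3553

Derivation:
Put-call parity: C - P = S_0 * exp(-qT) - K * exp(-rT).
S_0 * exp(-qT) = 102.1400 * 1.00000000 = 102.14000000
K * exp(-rT) = 101.8300 * 0.96826449 = 98.59837258
C = P + S*exp(-qT) - K*exp(-rT)
C = 14.8137 + 102.14000000 - 98.59837258 = 18.3553


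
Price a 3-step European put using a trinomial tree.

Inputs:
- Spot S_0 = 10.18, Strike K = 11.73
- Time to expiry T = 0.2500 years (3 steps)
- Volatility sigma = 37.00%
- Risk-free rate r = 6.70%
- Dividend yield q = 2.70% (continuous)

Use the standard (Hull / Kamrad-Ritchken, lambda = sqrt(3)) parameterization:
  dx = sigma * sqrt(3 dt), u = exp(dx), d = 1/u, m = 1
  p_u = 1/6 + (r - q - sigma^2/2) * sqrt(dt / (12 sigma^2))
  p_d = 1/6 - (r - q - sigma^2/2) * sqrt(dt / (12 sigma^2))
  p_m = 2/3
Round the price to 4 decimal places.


Answer: Price = V(0,0) = 1.7158

Derivation:
dt = T/N = 0.083333; dx = sigma*sqrt(3*dt) = 0.185000
u = exp(dx) = 1.203218; d = 1/u = 0.831104
p_u = 0.160259, p_m = 0.666667, p_d = 0.173074
Discount per step: exp(-r*dt) = 0.994432
Stock lattice S(k, j) with j the centered position index:
  k=0: S(0,+0) = 10.1800
  k=1: S(1,-1) = 8.4606; S(1,+0) = 10.1800; S(1,+1) = 12.2488
  k=2: S(2,-2) = 7.0317; S(2,-1) = 8.4606; S(2,+0) = 10.1800; S(2,+1) = 12.2488; S(2,+2) = 14.7379
  k=3: S(3,-3) = 5.8441; S(3,-2) = 7.0317; S(3,-1) = 8.4606; S(3,+0) = 10.1800; S(3,+1) = 12.2488; S(3,+2) = 14.7379; S(3,+3) = 17.7330
Terminal payoffs V(N, j) = max(K - S_T, 0):
  V(3,-3) = 5.885944; V(3,-2) = 4.698325; V(3,-1) = 3.269358; V(3,+0) = 1.550000; V(3,+1) = 0.000000; V(3,+2) = 0.000000; V(3,+3) = 0.000000
Backward induction: V(k, j) = exp(-r*dt) * [p_u * V(k+1, j+1) + p_m * V(k+1, j) + p_d * V(k+1, j-1)]
  V(2,-2) = exp(-r*dt) * [p_u*3.269358 + p_m*4.698325 + p_d*5.885944] = 4.648838
  V(2,-1) = exp(-r*dt) * [p_u*1.550000 + p_m*3.269358 + p_d*4.698325] = 3.223087
  V(2,+0) = exp(-r*dt) * [p_u*0.000000 + p_m*1.550000 + p_d*3.269358] = 1.590271
  V(2,+1) = exp(-r*dt) * [p_u*0.000000 + p_m*0.000000 + p_d*1.550000] = 0.266772
  V(2,+2) = exp(-r*dt) * [p_u*0.000000 + p_m*0.000000 + p_d*0.000000] = 0.000000
  V(1,-1) = exp(-r*dt) * [p_u*1.590271 + p_m*3.223087 + p_d*4.648838] = 3.190312
  V(1,+0) = exp(-r*dt) * [p_u*0.266772 + p_m*1.590271 + p_d*3.223087] = 1.651520
  V(1,+1) = exp(-r*dt) * [p_u*0.000000 + p_m*0.266772 + p_d*1.590271] = 0.450560
  V(0,+0) = exp(-r*dt) * [p_u*0.450560 + p_m*1.651520 + p_d*3.190312] = 1.715775


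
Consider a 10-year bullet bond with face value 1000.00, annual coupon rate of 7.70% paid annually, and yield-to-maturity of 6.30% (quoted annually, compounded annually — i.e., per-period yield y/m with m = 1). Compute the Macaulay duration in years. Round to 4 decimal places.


Answer: Macaulay duration = 7.4634 years

Derivation:
Coupon per period c = face * coupon_rate / m = 77.000000
Periods per year m = 1; per-period yield y/m = 0.063000
Number of cashflows N = 10
Cashflows (t years, CF_t, discount factor 1/(1+y/m)^(m*t), PV):
  t = 1.0000: CF_t = 77.000000, DF = 0.940734, PV = 72.436500
  t = 2.0000: CF_t = 77.000000, DF = 0.884980, PV = 68.143462
  t = 3.0000: CF_t = 77.000000, DF = 0.832531, PV = 64.104856
  t = 4.0000: CF_t = 77.000000, DF = 0.783190, PV = 60.305603
  t = 5.0000: CF_t = 77.000000, DF = 0.736773, PV = 56.731518
  t = 6.0000: CF_t = 77.000000, DF = 0.693107, PV = 53.369255
  t = 7.0000: CF_t = 77.000000, DF = 0.652029, PV = 50.206260
  t = 8.0000: CF_t = 77.000000, DF = 0.613386, PV = 47.230725
  t = 9.0000: CF_t = 77.000000, DF = 0.577033, PV = 44.431538
  t = 10.0000: CF_t = 1077.000000, DF = 0.542834, PV = 584.632640
Price P = sum_t PV_t = 1101.592357
Macaulay numerator sum_t t * PV_t:
  t * PV_t at t = 1.0000: 72.436500
  t * PV_t at t = 2.0000: 136.286925
  t * PV_t at t = 3.0000: 192.314569
  t * PV_t at t = 4.0000: 241.222414
  t * PV_t at t = 5.0000: 283.657589
  t * PV_t at t = 6.0000: 320.215528
  t * PV_t at t = 7.0000: 351.443822
  t * PV_t at t = 8.0000: 377.845797
  t * PV_t at t = 9.0000: 399.883840
  t * PV_t at t = 10.0000: 5846.326396
Macaulay duration D = (sum_t t * PV_t) / P = 8221.633381 / 1101.592357 = 7.463408


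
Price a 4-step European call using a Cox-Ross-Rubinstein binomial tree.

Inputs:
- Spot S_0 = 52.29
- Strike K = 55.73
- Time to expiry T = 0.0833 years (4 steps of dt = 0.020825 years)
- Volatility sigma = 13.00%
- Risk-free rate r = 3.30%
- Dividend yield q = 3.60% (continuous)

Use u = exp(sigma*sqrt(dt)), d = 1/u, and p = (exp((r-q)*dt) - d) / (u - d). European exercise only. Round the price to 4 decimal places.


dt = T/N = 0.020825
u = exp(sigma*sqrt(dt)) = 1.018937; d = 1/u = 0.981415
p = (exp((r-q)*dt) - d) / (u - d) = 0.493645
Discount per step: exp(-r*dt) = 0.999313
Stock lattice S(k, i) with i counting down-moves:
  k=0: S(0,0) = 52.2900
  k=1: S(1,0) = 53.2802; S(1,1) = 51.3182
  k=2: S(2,0) = 54.2892; S(2,1) = 52.2900; S(2,2) = 50.3644
  k=3: S(3,0) = 55.3173; S(3,1) = 53.2802; S(3,2) = 51.3182; S(3,3) = 49.4284
  k=4: S(4,0) = 56.3648; S(4,1) = 54.2892; S(4,2) = 52.2900; S(4,3) = 50.3644; S(4,4) = 48.5097
Terminal payoffs V(N, i) = max(S_T - K, 0):
  V(4,0) = 0.634846; V(4,1) = 0.000000; V(4,2) = 0.000000; V(4,3) = 0.000000; V(4,4) = 0.000000
Backward induction: V(k, i) = exp(-r*dt) * [p * V(k+1, i) + (1-p) * V(k+1, i+1)].
  V(3,0) = exp(-r*dt) * [p*0.634846 + (1-p)*0.000000] = 0.313173
  V(3,1) = exp(-r*dt) * [p*0.000000 + (1-p)*0.000000] = 0.000000
  V(3,2) = exp(-r*dt) * [p*0.000000 + (1-p)*0.000000] = 0.000000
  V(3,3) = exp(-r*dt) * [p*0.000000 + (1-p)*0.000000] = 0.000000
  V(2,0) = exp(-r*dt) * [p*0.313173 + (1-p)*0.000000] = 0.154490
  V(2,1) = exp(-r*dt) * [p*0.000000 + (1-p)*0.000000] = 0.000000
  V(2,2) = exp(-r*dt) * [p*0.000000 + (1-p)*0.000000] = 0.000000
  V(1,0) = exp(-r*dt) * [p*0.154490 + (1-p)*0.000000] = 0.076211
  V(1,1) = exp(-r*dt) * [p*0.000000 + (1-p)*0.000000] = 0.000000
  V(0,0) = exp(-r*dt) * [p*0.076211 + (1-p)*0.000000] = 0.037595

Answer: Price = V(0,0) = 0.0376


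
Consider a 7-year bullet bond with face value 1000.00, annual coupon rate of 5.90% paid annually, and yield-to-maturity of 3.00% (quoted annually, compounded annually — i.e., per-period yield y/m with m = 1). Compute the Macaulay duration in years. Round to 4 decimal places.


Answer: Macaulay duration = 6.0292 years

Derivation:
Coupon per period c = face * coupon_rate / m = 59.000000
Periods per year m = 1; per-period yield y/m = 0.030000
Number of cashflows N = 7
Cashflows (t years, CF_t, discount factor 1/(1+y/m)^(m*t), PV):
  t = 1.0000: CF_t = 59.000000, DF = 0.970874, PV = 57.281553
  t = 2.0000: CF_t = 59.000000, DF = 0.942596, PV = 55.613159
  t = 3.0000: CF_t = 59.000000, DF = 0.915142, PV = 53.993358
  t = 4.0000: CF_t = 59.000000, DF = 0.888487, PV = 52.420736
  t = 5.0000: CF_t = 59.000000, DF = 0.862609, PV = 50.893918
  t = 6.0000: CF_t = 59.000000, DF = 0.837484, PV = 49.411571
  t = 7.0000: CF_t = 1059.000000, DF = 0.813092, PV = 861.063911
Price P = sum_t PV_t = 1180.678206
Macaulay numerator sum_t t * PV_t:
  t * PV_t at t = 1.0000: 57.281553
  t * PV_t at t = 2.0000: 111.226317
  t * PV_t at t = 3.0000: 161.980074
  t * PV_t at t = 4.0000: 209.682943
  t * PV_t at t = 5.0000: 254.469591
  t * PV_t at t = 6.0000: 296.469427
  t * PV_t at t = 7.0000: 6027.447374
Macaulay duration D = (sum_t t * PV_t) / P = 7118.557280 / 1180.678206 = 6.029210


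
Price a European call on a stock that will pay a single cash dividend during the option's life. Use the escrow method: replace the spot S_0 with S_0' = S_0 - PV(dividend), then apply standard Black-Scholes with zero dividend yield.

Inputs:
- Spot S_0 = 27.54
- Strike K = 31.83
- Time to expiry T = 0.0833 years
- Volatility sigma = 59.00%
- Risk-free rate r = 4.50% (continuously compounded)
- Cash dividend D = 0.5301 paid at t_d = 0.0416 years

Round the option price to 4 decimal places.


Answer: Price = 0.4620

Derivation:
PV(D) = D * exp(-r * t_d) = 0.5301 * 0.99812975 = 0.52910858
S_0' = S_0 - PV(D) = 27.5400 - 0.52910858 = 27.01089142
d1 = (ln(S_0'/K) + (r + sigma^2/2)*T) / (sigma*sqrt(T)) = -0.85693301
d2 = d1 - sigma*sqrt(T) = -1.02721727
exp(-rT) = 0.99625852
N(d1) = 0.19574095; N(d2) = 0.15215908
C = S_0' * N(d1) - K * exp(-rT) * N(d2) = 27.01089142 * 0.19574095 - 31.8300 * 0.99625852 * 0.15215908 = 0.4620


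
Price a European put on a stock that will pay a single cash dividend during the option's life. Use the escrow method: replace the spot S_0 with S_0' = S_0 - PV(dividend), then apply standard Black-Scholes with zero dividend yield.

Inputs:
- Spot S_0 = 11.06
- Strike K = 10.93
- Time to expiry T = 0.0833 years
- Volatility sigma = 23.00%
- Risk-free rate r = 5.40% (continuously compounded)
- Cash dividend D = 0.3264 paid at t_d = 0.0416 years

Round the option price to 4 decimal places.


Answer: Price = 0.3654

Derivation:
PV(D) = D * exp(-r * t_d) = 0.3264 * 0.99775612 = 0.32566760
S_0' = S_0 - PV(D) = 11.0600 - 0.32566760 = 10.73433240
d1 = (ln(S_0'/K) + (r + sigma^2/2)*T) / (sigma*sqrt(T)) = -0.17116954
d2 = d1 - sigma*sqrt(T) = -0.23755154
exp(-rT) = 0.99551190
N(-d1) = 0.56795477; N(-d2) = 0.59388553
P = K * exp(-rT) * N(-d2) - S_0' * N(-d1) = 10.9300 * 0.99551190 * 0.59388553 - 10.73433240 * 0.56795477 = 0.3654


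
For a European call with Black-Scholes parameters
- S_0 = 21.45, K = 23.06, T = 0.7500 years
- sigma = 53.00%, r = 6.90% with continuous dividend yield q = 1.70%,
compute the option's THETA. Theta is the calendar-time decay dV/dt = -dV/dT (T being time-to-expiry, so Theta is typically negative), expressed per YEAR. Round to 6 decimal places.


Answer: Theta = -2.927325

Derivation:
d1 = 0.1567835627; d2 = -0.3022099013
phi(d1) = 0.3940690718; exp(-qT) = 0.9873309369; exp(-rT) = 0.9495662287
Theta = -S*exp(-qT)*phi(d1)*sigma/(2*sqrt(T)) - r*K*exp(-rT)*N(d2) + q*S*exp(-qT)*N(d1)
N(d1) = 0.5622922861; N(d2) = 0.3812460284; sqrt(T) = 0.8660254038
Term 1 = -21.4500 * 0.9873309369 * 0.3940690718 * 0.5300 / (2 * 0.8660254038) = -2.5537456217
Term 2 = -0.0690 * 23.0600 * 0.9495662287 * 0.3812460284 = -0.5760218828
Term 3 = 0.0170 * 21.4500 * 0.9873309369 * 0.5622922861 = 0.2024422189
Theta = -2.5537456217 + (-0.5760218828) + (0.2024422189) = -2.927325


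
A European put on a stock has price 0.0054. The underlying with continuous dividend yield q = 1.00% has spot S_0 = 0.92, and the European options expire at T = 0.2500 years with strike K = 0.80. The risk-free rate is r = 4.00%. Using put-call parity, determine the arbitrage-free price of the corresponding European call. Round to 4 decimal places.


Answer: Call price = 0.1311

Derivation:
Put-call parity: C - P = S_0 * exp(-qT) - K * exp(-rT).
S_0 * exp(-qT) = 0.9200 * 0.99750312 = 0.91770287
K * exp(-rT) = 0.8000 * 0.99004983 = 0.79203987
C = P + S*exp(-qT) - K*exp(-rT)
C = 0.0054 + 0.91770287 - 0.79203987 = 0.1311


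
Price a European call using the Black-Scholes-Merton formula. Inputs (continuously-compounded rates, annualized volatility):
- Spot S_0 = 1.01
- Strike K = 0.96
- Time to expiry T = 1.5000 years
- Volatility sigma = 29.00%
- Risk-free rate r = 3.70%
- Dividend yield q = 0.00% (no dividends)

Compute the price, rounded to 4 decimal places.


d1 = (ln(S/K) + (r - q + 0.5*sigma^2) * T) / (sigma * sqrt(T)) = 0.47679832
d2 = d1 - sigma * sqrt(T) = 0.12162231
exp(-rT) = 0.94601202; exp(-qT) = 1.00000000
C = S_0 * exp(-qT) * N(d1) - K * exp(-rT) * N(d2)
N(d1) = 0.68324713; N(d2) = 0.54840093
C = 1.0100 * 1.00000000 * 0.68324713 - 0.9600 * 0.94601202 * 0.54840093 = 0.1920

Answer: Price = 0.1920


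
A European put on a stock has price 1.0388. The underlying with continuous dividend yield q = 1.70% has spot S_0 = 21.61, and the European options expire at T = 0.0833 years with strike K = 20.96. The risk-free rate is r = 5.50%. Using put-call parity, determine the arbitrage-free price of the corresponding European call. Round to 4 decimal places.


Answer: Call price = 1.7540

Derivation:
Put-call parity: C - P = S_0 * exp(-qT) - K * exp(-rT).
S_0 * exp(-qT) = 21.6100 * 0.99858490 = 21.57941974
K * exp(-rT) = 20.9600 * 0.99542898 = 20.86419140
C = P + S*exp(-qT) - K*exp(-rT)
C = 1.0388 + 21.57941974 - 20.86419140 = 1.7540


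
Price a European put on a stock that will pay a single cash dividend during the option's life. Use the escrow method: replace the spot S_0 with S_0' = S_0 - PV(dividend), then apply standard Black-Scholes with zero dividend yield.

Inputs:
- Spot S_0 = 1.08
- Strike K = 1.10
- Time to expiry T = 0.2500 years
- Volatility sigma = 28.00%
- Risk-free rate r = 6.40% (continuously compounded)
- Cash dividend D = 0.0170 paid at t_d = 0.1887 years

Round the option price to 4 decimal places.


PV(D) = D * exp(-r * t_d) = 0.0170 * 0.98799583 = 0.01679593
S_0' = S_0 - PV(D) = 1.0800 - 0.01679593 = 1.06320407
d1 = (ln(S_0'/K) + (r + sigma^2/2)*T) / (sigma*sqrt(T)) = -0.05873659
d2 = d1 - sigma*sqrt(T) = -0.19873659
exp(-rT) = 0.98412732
N(-d1) = 0.52341904; N(-d2) = 0.57876560
P = K * exp(-rT) * N(-d2) - S_0' * N(-d1) = 1.1000 * 0.98412732 * 0.57876560 - 1.06320407 * 0.52341904 = 0.0700

Answer: Price = 0.0700


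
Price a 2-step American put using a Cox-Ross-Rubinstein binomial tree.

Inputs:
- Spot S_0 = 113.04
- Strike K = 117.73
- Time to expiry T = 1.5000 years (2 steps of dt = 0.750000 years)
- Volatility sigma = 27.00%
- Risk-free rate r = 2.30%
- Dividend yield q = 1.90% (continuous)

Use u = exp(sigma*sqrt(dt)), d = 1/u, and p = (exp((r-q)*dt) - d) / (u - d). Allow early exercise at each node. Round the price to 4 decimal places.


dt = T/N = 0.750000
u = exp(sigma*sqrt(dt)) = 1.263426; d = 1/u = 0.791499
p = (exp((r-q)*dt) - d) / (u - d) = 0.448175
Discount per step: exp(-r*dt) = 0.982898
Stock lattice S(k, i) with i counting down-moves:
  k=0: S(0,0) = 113.0400
  k=1: S(1,0) = 142.8176; S(1,1) = 89.4710
  k=2: S(2,0) = 180.4395; S(2,1) = 113.0400; S(2,2) = 70.8162
Terminal payoffs V(N, i) = max(K - S_T, 0):
  V(2,0) = 0.000000; V(2,1) = 4.690000; V(2,2) = 46.913784
Backward induction: V(k, i) = exp(-r*dt) * [p * V(k+1, i) + (1-p) * V(k+1, i+1)]; then take max(V_cont, immediate exercise) for American.
  V(1,0) = exp(-r*dt) * [p*0.000000 + (1-p)*4.690000] = 2.543800; exercise = 0.000000; V(1,0) = max -> 2.543800
  V(1,1) = exp(-r*dt) * [p*4.690000 + (1-p)*46.913784] = 27.511465; exercise = 28.258971; V(1,1) = max -> 28.258971
  V(0,0) = exp(-r*dt) * [p*2.543800 + (1-p)*28.258971] = 16.447896; exercise = 4.690000; V(0,0) = max -> 16.447896

Answer: Price = V(0,0) = 16.4479


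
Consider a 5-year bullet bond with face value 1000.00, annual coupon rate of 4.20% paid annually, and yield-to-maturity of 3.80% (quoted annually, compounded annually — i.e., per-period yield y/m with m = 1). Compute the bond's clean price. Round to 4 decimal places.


Answer: Price = 1017.9078

Derivation:
Coupon per period c = face * coupon_rate / m = 42.000000
Periods per year m = 1; per-period yield y/m = 0.038000
Number of cashflows N = 5
Cashflows (t years, CF_t, discount factor 1/(1+y/m)^(m*t), PV):
  t = 1.0000: CF_t = 42.000000, DF = 0.963391, PV = 40.462428
  t = 2.0000: CF_t = 42.000000, DF = 0.928122, PV = 38.981144
  t = 3.0000: CF_t = 42.000000, DF = 0.894145, PV = 37.554089
  t = 4.0000: CF_t = 42.000000, DF = 0.861411, PV = 36.179276
  t = 5.0000: CF_t = 1042.000000, DF = 0.829876, PV = 864.730847
Price P = sum_t PV_t = 1017.907784


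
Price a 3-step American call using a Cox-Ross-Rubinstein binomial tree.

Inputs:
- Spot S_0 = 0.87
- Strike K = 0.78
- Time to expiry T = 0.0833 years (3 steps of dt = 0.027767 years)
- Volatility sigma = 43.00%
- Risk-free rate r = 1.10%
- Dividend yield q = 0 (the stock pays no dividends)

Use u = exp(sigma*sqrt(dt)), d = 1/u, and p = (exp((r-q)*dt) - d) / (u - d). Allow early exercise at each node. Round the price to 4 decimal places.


Answer: Price = V(0,0) = 0.1014

Derivation:
dt = T/N = 0.027767
u = exp(sigma*sqrt(dt)) = 1.074282; d = 1/u = 0.930854
p = (exp((r-q)*dt) - d) / (u - d) = 0.484224
Discount per step: exp(-r*dt) = 0.999695
Stock lattice S(k, i) with i counting down-moves:
  k=0: S(0,0) = 0.8700
  k=1: S(1,0) = 0.9346; S(1,1) = 0.8098
  k=2: S(2,0) = 1.0041; S(2,1) = 0.8700; S(2,2) = 0.7538
  k=3: S(3,0) = 1.0786; S(3,1) = 0.9346; S(3,2) = 0.8098; S(3,3) = 0.7017
Terminal payoffs V(N, i) = max(S_T - K, 0):
  V(3,0) = 0.298633; V(3,1) = 0.154625; V(3,2) = 0.029843; V(3,3) = 0.000000
Backward induction: V(k, i) = exp(-r*dt) * [p * V(k+1, i) + (1-p) * V(k+1, i+1)]; then take max(V_cont, immediate exercise) for American.
  V(2,0) = exp(-r*dt) * [p*0.298633 + (1-p)*0.154625] = 0.224289; exercise = 0.224051; V(2,0) = max -> 0.224289
  V(2,1) = exp(-r*dt) * [p*0.154625 + (1-p)*0.029843] = 0.090238; exercise = 0.090000; V(2,1) = max -> 0.090238
  V(2,2) = exp(-r*dt) * [p*0.029843 + (1-p)*0.000000] = 0.014446; exercise = 0.000000; V(2,2) = max -> 0.014446
  V(1,0) = exp(-r*dt) * [p*0.224289 + (1-p)*0.090238] = 0.155101; exercise = 0.154625; V(1,0) = max -> 0.155101
  V(1,1) = exp(-r*dt) * [p*0.090238 + (1-p)*0.014446] = 0.051131; exercise = 0.029843; V(1,1) = max -> 0.051131
  V(0,0) = exp(-r*dt) * [p*0.155101 + (1-p)*0.051131] = 0.101445; exercise = 0.090000; V(0,0) = max -> 0.101445


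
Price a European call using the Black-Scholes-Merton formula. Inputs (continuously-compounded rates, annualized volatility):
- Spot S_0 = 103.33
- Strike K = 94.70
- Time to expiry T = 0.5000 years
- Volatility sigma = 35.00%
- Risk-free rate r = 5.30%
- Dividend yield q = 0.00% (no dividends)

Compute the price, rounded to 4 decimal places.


Answer: Price = 16.1750

Derivation:
d1 = (ln(S/K) + (r - q + 0.5*sigma^2) * T) / (sigma * sqrt(T)) = 0.58321662
d2 = d1 - sigma * sqrt(T) = 0.33572925
exp(-rT) = 0.97384804; exp(-qT) = 1.00000000
C = S_0 * exp(-qT) * N(d1) - K * exp(-rT) * N(d2)
N(d1) = 0.72012626; N(d2) = 0.63146248
C = 103.3300 * 1.00000000 * 0.72012626 - 94.7000 * 0.97384804 * 0.63146248 = 16.1750


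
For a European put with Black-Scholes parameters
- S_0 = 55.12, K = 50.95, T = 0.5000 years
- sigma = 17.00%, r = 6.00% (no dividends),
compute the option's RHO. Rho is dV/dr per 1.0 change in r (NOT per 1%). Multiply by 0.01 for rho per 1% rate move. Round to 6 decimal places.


Answer: Rho = -4.928709

Derivation:
d1 = 0.9641015550; d2 = 0.8438934022
phi(d1) = 0.2506533331; exp(-qT) = 1.0000000000; exp(-rT) = 0.9704455335
N(-d2) = 0.1993644877
Rho = -K*T*exp(-rT)*N(-d2) = -50.9500 * 0.5000 * 0.9704455335 * 0.1993644877 = -4.928709


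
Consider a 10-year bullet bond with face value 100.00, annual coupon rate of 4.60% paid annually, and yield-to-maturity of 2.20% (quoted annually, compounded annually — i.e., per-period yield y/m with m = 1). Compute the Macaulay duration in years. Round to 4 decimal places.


Answer: Macaulay duration = 8.4230 years

Derivation:
Coupon per period c = face * coupon_rate / m = 4.600000
Periods per year m = 1; per-period yield y/m = 0.022000
Number of cashflows N = 10
Cashflows (t years, CF_t, discount factor 1/(1+y/m)^(m*t), PV):
  t = 1.0000: CF_t = 4.600000, DF = 0.978474, PV = 4.500978
  t = 2.0000: CF_t = 4.600000, DF = 0.957411, PV = 4.404089
  t = 3.0000: CF_t = 4.600000, DF = 0.936801, PV = 4.309284
  t = 4.0000: CF_t = 4.600000, DF = 0.916635, PV = 4.216521
  t = 5.0000: CF_t = 4.600000, DF = 0.896903, PV = 4.125754
  t = 6.0000: CF_t = 4.600000, DF = 0.877596, PV = 4.036942
  t = 7.0000: CF_t = 4.600000, DF = 0.858704, PV = 3.950041
  t = 8.0000: CF_t = 4.600000, DF = 0.840220, PV = 3.865010
  t = 9.0000: CF_t = 4.600000, DF = 0.822133, PV = 3.781811
  t = 10.0000: CF_t = 104.600000, DF = 0.804435, PV = 84.143917
Price P = sum_t PV_t = 121.334347
Macaulay numerator sum_t t * PV_t:
  t * PV_t at t = 1.0000: 4.500978
  t * PV_t at t = 2.0000: 8.808177
  t * PV_t at t = 3.0000: 12.927853
  t * PV_t at t = 4.0000: 16.866083
  t * PV_t at t = 5.0000: 20.628771
  t * PV_t at t = 6.0000: 24.221649
  t * PV_t at t = 7.0000: 27.650284
  t * PV_t at t = 8.0000: 30.920083
  t * PV_t at t = 9.0000: 34.036295
  t * PV_t at t = 10.0000: 841.439173
Macaulay duration D = (sum_t t * PV_t) / P = 1021.999347 / 121.334347 = 8.423001


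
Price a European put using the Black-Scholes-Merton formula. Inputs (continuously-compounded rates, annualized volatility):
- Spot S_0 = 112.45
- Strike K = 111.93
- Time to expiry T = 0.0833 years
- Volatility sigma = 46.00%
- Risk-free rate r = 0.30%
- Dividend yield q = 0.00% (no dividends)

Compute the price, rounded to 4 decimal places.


d1 = (ln(S/K) + (r - q + 0.5*sigma^2) * T) / (sigma * sqrt(T)) = 0.10317588
d2 = d1 - sigma * sqrt(T) = -0.02958812
exp(-rT) = 0.99975013; exp(-qT) = 1.00000000
P = K * exp(-rT) * N(-d2) - S_0 * exp(-qT) * N(-d1)
N(-d1) = 0.45891169; N(-d2) = 0.51180223
P = 111.9300 * 0.99975013 * 0.51180223 - 112.4500 * 1.00000000 * 0.45891169 = 5.6671

Answer: Price = 5.6671


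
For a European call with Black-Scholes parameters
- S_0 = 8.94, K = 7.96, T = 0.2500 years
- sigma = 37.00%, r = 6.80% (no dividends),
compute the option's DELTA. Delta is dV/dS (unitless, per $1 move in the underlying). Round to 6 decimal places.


Answer: Delta = 0.791603

Derivation:
d1 = 0.8119950775; d2 = 0.6269950775
phi(d1) = 0.2869043092; exp(-qT) = 1.0000000000; exp(-rT) = 0.9831436846
N(d1) = 0.7916027720
Delta = exp(-qT) * N(d1) = 1.0000000000 * 0.7916027720 = 0.791603


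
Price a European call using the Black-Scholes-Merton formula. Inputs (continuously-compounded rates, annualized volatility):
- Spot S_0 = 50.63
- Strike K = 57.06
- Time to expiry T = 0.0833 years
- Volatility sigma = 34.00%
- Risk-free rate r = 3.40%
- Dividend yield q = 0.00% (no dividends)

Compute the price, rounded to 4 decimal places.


d1 = (ln(S/K) + (r - q + 0.5*sigma^2) * T) / (sigma * sqrt(T)) = -1.14044857
d2 = d1 - sigma * sqrt(T) = -1.23857848
exp(-rT) = 0.99717181; exp(-qT) = 1.00000000
C = S_0 * exp(-qT) * N(d1) - K * exp(-rT) * N(d2)
N(d1) = 0.12704973; N(d2) = 0.10775082
C = 50.6300 * 1.00000000 * 0.12704973 - 57.0600 * 0.99717181 * 0.10775082 = 0.3017

Answer: Price = 0.3017


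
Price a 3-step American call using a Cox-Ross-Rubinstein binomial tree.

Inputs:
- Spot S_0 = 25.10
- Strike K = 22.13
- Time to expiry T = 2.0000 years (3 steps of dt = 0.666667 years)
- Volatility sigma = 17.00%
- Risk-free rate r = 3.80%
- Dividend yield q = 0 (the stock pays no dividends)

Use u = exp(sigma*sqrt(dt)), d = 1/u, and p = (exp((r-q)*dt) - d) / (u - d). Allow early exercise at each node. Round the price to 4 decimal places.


dt = T/N = 0.666667
u = exp(sigma*sqrt(dt)) = 1.148899; d = 1/u = 0.870398
p = (exp((r-q)*dt) - d) / (u - d) = 0.557480
Discount per step: exp(-r*dt) = 0.974985
Stock lattice S(k, i) with i counting down-moves:
  k=0: S(0,0) = 25.1000
  k=1: S(1,0) = 28.8374; S(1,1) = 21.8470
  k=2: S(2,0) = 33.1312; S(2,1) = 25.1000; S(2,2) = 19.0156
  k=3: S(3,0) = 38.0645; S(3,1) = 28.8374; S(3,2) = 21.8470; S(3,3) = 16.5511
Terminal payoffs V(N, i) = max(S_T - K, 0):
  V(3,0) = 15.934462; V(3,1) = 6.707374; V(3,2) = 0.000000; V(3,3) = 0.000000
Backward induction: V(k, i) = exp(-r*dt) * [p * V(k+1, i) + (1-p) * V(k+1, i+1)]; then take max(V_cont, immediate exercise) for American.
  V(2,0) = exp(-r*dt) * [p*15.934462 + (1-p)*6.707374] = 11.554826; exercise = 11.001241; V(2,0) = max -> 11.554826
  V(2,1) = exp(-r*dt) * [p*6.707374 + (1-p)*0.000000] = 3.645687; exercise = 2.970000; V(2,1) = max -> 3.645687
  V(2,2) = exp(-r*dt) * [p*0.000000 + (1-p)*0.000000] = 0.000000; exercise = 0.000000; V(2,2) = max -> 0.000000
  V(1,0) = exp(-r*dt) * [p*11.554826 + (1-p)*3.645687] = 7.853377; exercise = 6.707374; V(1,0) = max -> 7.853377
  V(1,1) = exp(-r*dt) * [p*3.645687 + (1-p)*0.000000] = 1.981556; exercise = 0.000000; V(1,1) = max -> 1.981556
  V(0,0) = exp(-r*dt) * [p*7.853377 + (1-p)*1.981556] = 5.123523; exercise = 2.970000; V(0,0) = max -> 5.123523

Answer: Price = V(0,0) = 5.1235


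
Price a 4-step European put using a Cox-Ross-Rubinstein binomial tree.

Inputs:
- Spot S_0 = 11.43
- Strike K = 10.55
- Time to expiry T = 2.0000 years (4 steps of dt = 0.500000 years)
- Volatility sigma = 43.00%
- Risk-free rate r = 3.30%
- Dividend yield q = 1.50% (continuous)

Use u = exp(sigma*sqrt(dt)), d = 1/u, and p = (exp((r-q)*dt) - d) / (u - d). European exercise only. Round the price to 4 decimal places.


Answer: Price = V(0,0) = 1.9184

Derivation:
dt = T/N = 0.500000
u = exp(sigma*sqrt(dt)) = 1.355345; d = 1/u = 0.737820
p = (exp((r-q)*dt) - d) / (u - d) = 0.439206
Discount per step: exp(-r*dt) = 0.983635
Stock lattice S(k, i) with i counting down-moves:
  k=0: S(0,0) = 11.4300
  k=1: S(1,0) = 15.4916; S(1,1) = 8.4333
  k=2: S(2,0) = 20.9964; S(2,1) = 11.4300; S(2,2) = 6.2222
  k=3: S(3,0) = 28.4574; S(3,1) = 15.4916; S(3,2) = 8.4333; S(3,3) = 4.5909
  k=4: S(4,0) = 38.5696; S(4,1) = 20.9964; S(4,2) = 11.4300; S(4,3) = 6.2222; S(4,4) = 3.3872
Terminal payoffs V(N, i) = max(K - S_T, 0):
  V(4,0) = 0.000000; V(4,1) = 0.000000; V(4,2) = 0.000000; V(4,3) = 4.327762; V(4,4) = 7.162752
Backward induction: V(k, i) = exp(-r*dt) * [p * V(k+1, i) + (1-p) * V(k+1, i+1)].
  V(3,0) = exp(-r*dt) * [p*0.000000 + (1-p)*0.000000] = 0.000000
  V(3,1) = exp(-r*dt) * [p*0.000000 + (1-p)*0.000000] = 0.000000
  V(3,2) = exp(-r*dt) * [p*0.000000 + (1-p)*4.327762] = 2.387265
  V(3,3) = exp(-r*dt) * [p*4.327762 + (1-p)*7.162752] = 5.820767
  V(2,0) = exp(-r*dt) * [p*0.000000 + (1-p)*0.000000] = 0.000000
  V(2,1) = exp(-r*dt) * [p*0.000000 + (1-p)*2.387265] = 1.316855
  V(2,2) = exp(-r*dt) * [p*2.387265 + (1-p)*5.820767] = 4.242174
  V(1,0) = exp(-r*dt) * [p*0.000000 + (1-p)*1.316855] = 0.726399
  V(1,1) = exp(-r*dt) * [p*1.316855 + (1-p)*4.242174] = 2.908959
  V(0,0) = exp(-r*dt) * [p*0.726399 + (1-p)*2.908959] = 1.918448
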